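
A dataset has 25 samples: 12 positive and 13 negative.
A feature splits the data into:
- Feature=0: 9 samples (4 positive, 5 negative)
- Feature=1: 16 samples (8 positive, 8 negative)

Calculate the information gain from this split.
0.0021 bits

Information Gain = H(Y) - H(Y|Feature)

Before split:
P(positive) = 12/25 = 0.4800
H(Y) = 0.9988 bits

After split:
Feature=0: H = 0.9911 bits (weight = 9/25)
Feature=1: H = 1.0000 bits (weight = 16/25)
H(Y|Feature) = (9/25)×0.9911 + (16/25)×1.0000 = 0.9968 bits

Information Gain = 0.9988 - 0.9968 = 0.0021 bits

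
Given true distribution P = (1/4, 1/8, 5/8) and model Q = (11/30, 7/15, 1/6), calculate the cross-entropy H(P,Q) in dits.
0.6367 dits

Cross-entropy: H(P,Q) = -Σ p(x) log q(x)

Alternatively: H(P,Q) = H(P) + D_KL(P||Q)
H(P) = 0.3910 dits
D_KL(P||Q) = 0.2457 dits

H(P,Q) = 0.3910 + 0.2457 = 0.6367 dits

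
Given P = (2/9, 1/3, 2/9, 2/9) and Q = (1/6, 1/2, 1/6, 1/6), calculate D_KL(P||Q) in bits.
0.0817 bits

KL divergence: D_KL(P||Q) = Σ p(x) log(p(x)/q(x))

Computing term by term:
  x=0: 2/9 × log_2[(2/9)/(1/6)] = 2/9 × 0.4150 = 0.0922
  x=1: 1/3 × log_2[(1/3)/(1/2)] = 1/3 × -0.5850 = -0.1950
  x=2: 2/9 × log_2[(2/9)/(1/6)] = 2/9 × 0.4150 = 0.0922
  x=3: 2/9 × log_2[(2/9)/(1/6)] = 2/9 × 0.4150 = 0.0922

D_KL(P||Q) = 0.0817 bits

Note: KL divergence is always non-negative and equals 0 iff P = Q.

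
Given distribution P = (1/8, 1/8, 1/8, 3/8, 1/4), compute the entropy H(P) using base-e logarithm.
1.4942 nats

Shannon entropy is H(X) = -Σ p(x) log p(x).

For P = (1/8, 1/8, 1/8, 3/8, 1/4):
H = -1/8 × log_e(1/8) -1/8 × log_e(1/8) -1/8 × log_e(1/8) -3/8 × log_e(3/8) -1/4 × log_e(1/4)
H = 1.4942 nats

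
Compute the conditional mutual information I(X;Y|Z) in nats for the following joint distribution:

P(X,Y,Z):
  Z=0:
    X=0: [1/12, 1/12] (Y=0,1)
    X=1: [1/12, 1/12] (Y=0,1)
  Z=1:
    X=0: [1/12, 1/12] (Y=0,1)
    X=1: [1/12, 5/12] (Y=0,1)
0.0341 nats

Conditional mutual information: I(X;Y|Z) = H(X|Z) + H(Y|Z) - H(X,Y|Z)

H(Z) = 0.6365
H(X,Z) = 1.2425 → H(X|Z) = 0.6059
H(Y,Z) = 1.2425 → H(Y|Z) = 0.6059
H(X,Y,Z) = 1.8143 → H(X,Y|Z) = 1.1778

I(X;Y|Z) = 0.6059 + 0.6059 - 1.1778 = 0.0341 nats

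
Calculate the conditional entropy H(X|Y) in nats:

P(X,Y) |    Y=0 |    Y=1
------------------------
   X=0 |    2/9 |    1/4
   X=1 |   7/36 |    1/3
0.6862 nats

Using the chain rule: H(X|Y) = H(X,Y) - H(Y)

First, compute H(X,Y) = 1.3654 nats

Marginal P(Y) = (5/12, 7/12)
H(Y) = 0.6792 nats

H(X|Y) = H(X,Y) - H(Y) = 1.3654 - 0.6792 = 0.6862 nats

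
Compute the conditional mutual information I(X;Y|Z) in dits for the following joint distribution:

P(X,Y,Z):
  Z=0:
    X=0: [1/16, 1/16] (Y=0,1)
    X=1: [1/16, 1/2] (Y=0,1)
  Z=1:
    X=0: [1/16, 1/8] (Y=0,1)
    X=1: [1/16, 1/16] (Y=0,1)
0.0206 dits

Conditional mutual information: I(X;Y|Z) = H(X|Z) + H(Y|Z) - H(X,Y|Z)

H(Z) = 0.2697
H(X,Z) = 0.5026 → H(X|Z) = 0.2329
H(Y,Z) = 0.5026 → H(Y|Z) = 0.2329
H(X,Y,Z) = 0.7149 → H(X,Y|Z) = 0.4452

I(X;Y|Z) = 0.2329 + 0.2329 - 0.4452 = 0.0206 dits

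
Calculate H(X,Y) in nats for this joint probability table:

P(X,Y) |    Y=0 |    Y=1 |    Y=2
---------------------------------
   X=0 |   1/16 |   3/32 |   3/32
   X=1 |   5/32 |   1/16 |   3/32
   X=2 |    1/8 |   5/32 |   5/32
2.1424 nats

Joint entropy is H(X,Y) = -Σ_{x,y} p(x,y) log p(x,y).

Summing over all non-zero entries:
H(X,Y) = -[1/16·log_e(1/16) + 3/32·log_e(3/32) + 3/32·log_e(3/32) + 5/32·log_e(5/32) + 1/16·log_e(1/16) + 3/32·log_e(3/32) + 1/8·log_e(1/8) + 5/32·log_e(5/32) + 5/32·log_e(5/32)]
H(X,Y) = 2.1424 nats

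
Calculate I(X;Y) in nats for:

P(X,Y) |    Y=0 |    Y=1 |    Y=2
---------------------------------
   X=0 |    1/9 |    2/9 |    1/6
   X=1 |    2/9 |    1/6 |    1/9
0.0285 nats

Mutual information: I(X;Y) = H(X) + H(Y) - H(X,Y)

Marginals:
P(X) = (1/2, 1/2), H(X) = 0.6931 nats
P(Y) = (1/3, 7/18, 5/18), H(Y) = 1.0893 nats

Joint entropy: H(X,Y) = 1.7540 nats

I(X;Y) = 0.6931 + 1.0893 - 1.7540 = 0.0285 nats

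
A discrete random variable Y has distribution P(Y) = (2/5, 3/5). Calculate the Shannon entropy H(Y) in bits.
0.9710 bits

Shannon entropy is H(X) = -Σ p(x) log p(x).

For P = (2/5, 3/5):
H = -2/5 × log_2(2/5) -3/5 × log_2(3/5)
H = 0.9710 bits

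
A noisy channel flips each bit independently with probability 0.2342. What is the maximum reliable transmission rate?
0.2147 bits

For a binary symmetric channel (BSC) with error probability p:
Capacity C = 1 - H(p) bits per symbol

where H(p) = -p log₂(p) - (1-p) log₂(1-p) is the binary entropy function.

H(0.2342) = 0.7853 bits
C = 1 - 0.7853 = 0.2147 bits per symbol

This means we can reliably transmit up to 0.2147 bits of information per channel use.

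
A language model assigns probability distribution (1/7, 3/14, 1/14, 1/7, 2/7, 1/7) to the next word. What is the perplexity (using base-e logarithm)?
5.5317

Perplexity is e^H (or exp(H) for natural log).

First, H = -Σ p log p = 1.7105 nats
Perplexity = e^1.7105 = 5.5317

Interpretation: The model's uncertainty is equivalent to choosing uniformly among 5.5 options.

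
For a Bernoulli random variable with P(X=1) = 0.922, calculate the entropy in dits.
0.1189 dits

The binary entropy function is:
H(p) = -p log(p) - (1-p) log(1-p)

H(0.922) = -0.922 × log_10(0.922) - 0.078 × log_10(0.078)
H(0.922) = 0.1189 dits

Note: Binary entropy is maximized at p=0.5 (H=1 bit) and minimized at p=0 or p=1 (H=0).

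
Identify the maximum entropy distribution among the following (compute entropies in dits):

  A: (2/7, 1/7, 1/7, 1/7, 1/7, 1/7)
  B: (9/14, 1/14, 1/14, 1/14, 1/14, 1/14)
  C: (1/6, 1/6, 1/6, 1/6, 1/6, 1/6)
C

For a discrete distribution over n outcomes, entropy is maximized by the uniform distribution.

Computing entropies:
H(A) = 0.7591 dits
H(B) = 0.5327 dits
H(C) = 0.7782 dits

The uniform distribution (where all probabilities equal 1/6) achieves the maximum entropy of log_10(6) = 0.7782 dits.

Distribution C has the highest entropy.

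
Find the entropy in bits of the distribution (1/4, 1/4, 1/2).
1.5000 bits

Shannon entropy is H(X) = -Σ p(x) log p(x).

For P = (1/4, 1/4, 1/2):
H = -1/4 × log_2(1/4) -1/4 × log_2(1/4) -1/2 × log_2(1/2)
H = 1.5000 bits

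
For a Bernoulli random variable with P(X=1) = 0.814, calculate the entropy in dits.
0.2086 dits

The binary entropy function is:
H(p) = -p log(p) - (1-p) log(1-p)

H(0.814) = -0.814 × log_10(0.814) - 0.186 × log_10(0.186)
H(0.814) = 0.2086 dits

Note: Binary entropy is maximized at p=0.5 (H=1 bit) and minimized at p=0 or p=1 (H=0).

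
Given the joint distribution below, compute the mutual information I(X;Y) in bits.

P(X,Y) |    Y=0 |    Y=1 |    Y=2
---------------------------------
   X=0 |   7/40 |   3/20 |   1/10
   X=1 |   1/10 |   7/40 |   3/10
0.0755 bits

Mutual information: I(X;Y) = H(X) + H(Y) - H(X,Y)

Marginals:
P(X) = (17/40, 23/40), H(X) = 0.9837 bits
P(Y) = (11/40, 13/40, 2/5), H(Y) = 1.5679 bits

Joint entropy: H(X,Y) = 2.4761 bits

I(X;Y) = 0.9837 + 1.5679 - 2.4761 = 0.0755 bits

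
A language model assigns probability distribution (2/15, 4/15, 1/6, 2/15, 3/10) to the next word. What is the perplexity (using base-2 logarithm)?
4.7096

Perplexity is 2^H (or exp(H) for natural log).

First, H = -Σ p log p = 2.2356 bits
Perplexity = 2^2.2356 = 4.7096

Interpretation: The model's uncertainty is equivalent to choosing uniformly among 4.7 options.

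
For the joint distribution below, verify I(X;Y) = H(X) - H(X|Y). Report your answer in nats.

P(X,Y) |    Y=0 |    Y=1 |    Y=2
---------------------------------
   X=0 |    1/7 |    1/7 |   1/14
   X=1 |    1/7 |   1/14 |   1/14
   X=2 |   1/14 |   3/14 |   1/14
I(X;Y) = 0.0477 nats

Mutual information has multiple equivalent forms:
- I(X;Y) = H(X) - H(X|Y)
- I(X;Y) = H(Y) - H(Y|X)
- I(X;Y) = H(X) + H(Y) - H(X,Y)

Computing all quantities:
H(X) = 1.0934, H(Y) = 1.0609, H(X,Y) = 2.1066
H(X|Y) = 1.0456, H(Y|X) = 1.0132

Verification:
H(X) - H(X|Y) = 1.0934 - 1.0456 = 0.0477
H(Y) - H(Y|X) = 1.0609 - 1.0132 = 0.0477
H(X) + H(Y) - H(X,Y) = 1.0934 + 1.0609 - 2.1066 = 0.0477

All forms give I(X;Y) = 0.0477 nats. ✓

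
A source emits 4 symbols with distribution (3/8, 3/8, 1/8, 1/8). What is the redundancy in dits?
0.0568 dits

Redundancy measures how far a source is from maximum entropy:
R = H_max - H(X)

Maximum entropy for 4 symbols: H_max = log_10(4) = 0.6021 dits
Actual entropy: H(X) = 0.5452 dits
Redundancy: R = 0.6021 - 0.5452 = 0.0568 dits

This redundancy represents potential for compression: the source could be compressed by 0.0568 dits per symbol.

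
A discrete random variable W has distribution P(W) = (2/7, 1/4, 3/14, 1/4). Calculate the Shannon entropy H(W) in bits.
1.9926 bits

Shannon entropy is H(X) = -Σ p(x) log p(x).

For P = (2/7, 1/4, 3/14, 1/4):
H = -2/7 × log_2(2/7) -1/4 × log_2(1/4) -3/14 × log_2(3/14) -1/4 × log_2(1/4)
H = 1.9926 bits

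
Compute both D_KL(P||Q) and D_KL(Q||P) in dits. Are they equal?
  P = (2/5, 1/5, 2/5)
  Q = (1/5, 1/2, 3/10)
D_KL(P||Q) = 0.0908, D_KL(Q||P) = 0.1013

KL divergence is not symmetric: D_KL(P||Q) ≠ D_KL(Q||P) in general.

D_KL(P||Q) = 0.0908 dits
D_KL(Q||P) = 0.1013 dits

No, they are not equal!

This asymmetry is why KL divergence is not a true distance metric.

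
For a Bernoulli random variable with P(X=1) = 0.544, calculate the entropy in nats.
0.6893 nats

The binary entropy function is:
H(p) = -p log(p) - (1-p) log(1-p)

H(0.544) = -0.544 × log_e(0.544) - 0.456 × log_e(0.456)
H(0.544) = 0.6893 nats

Note: Binary entropy is maximized at p=0.5 (H=1 bit) and minimized at p=0 or p=1 (H=0).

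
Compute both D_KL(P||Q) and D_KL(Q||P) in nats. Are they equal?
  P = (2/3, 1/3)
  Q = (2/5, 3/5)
D_KL(P||Q) = 0.1446, D_KL(Q||P) = 0.1483

KL divergence is not symmetric: D_KL(P||Q) ≠ D_KL(Q||P) in general.

D_KL(P||Q) = 0.1446 nats
D_KL(Q||P) = 0.1483 nats

No, they are not equal!

This asymmetry is why KL divergence is not a true distance metric.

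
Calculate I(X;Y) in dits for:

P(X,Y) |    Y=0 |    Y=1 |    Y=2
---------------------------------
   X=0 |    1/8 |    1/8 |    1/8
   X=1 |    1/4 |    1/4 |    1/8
0.0047 dits

Mutual information: I(X;Y) = H(X) + H(Y) - H(X,Y)

Marginals:
P(X) = (3/8, 5/8), H(X) = 0.2873 dits
P(Y) = (3/8, 3/8, 1/4), H(Y) = 0.4700 dits

Joint entropy: H(X,Y) = 0.7526 dits

I(X;Y) = 0.2873 + 0.4700 - 0.7526 = 0.0047 dits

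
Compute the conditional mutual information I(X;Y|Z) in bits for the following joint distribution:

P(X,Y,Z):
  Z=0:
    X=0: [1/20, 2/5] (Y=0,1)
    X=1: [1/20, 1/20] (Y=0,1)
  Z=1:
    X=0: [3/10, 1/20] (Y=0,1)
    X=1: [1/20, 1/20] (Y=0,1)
0.0866 bits

Conditional mutual information: I(X;Y|Z) = H(X|Z) + H(Y|Z) - H(X,Y|Z)

H(Z) = 0.9928
H(X,Z) = 1.7129 → H(X|Z) = 0.7201
H(Y,Z) = 1.7129 → H(Y|Z) = 0.7201
H(X,Y,Z) = 2.3464 → H(X,Y|Z) = 1.3537

I(X;Y|Z) = 0.7201 + 0.7201 - 1.3537 = 0.0866 bits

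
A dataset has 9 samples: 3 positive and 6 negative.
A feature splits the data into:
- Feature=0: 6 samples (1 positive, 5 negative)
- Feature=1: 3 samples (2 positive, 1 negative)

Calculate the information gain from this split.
0.1788 bits

Information Gain = H(Y) - H(Y|Feature)

Before split:
P(positive) = 3/9 = 0.3333
H(Y) = 0.9183 bits

After split:
Feature=0: H = 0.6500 bits (weight = 6/9)
Feature=1: H = 0.9183 bits (weight = 3/9)
H(Y|Feature) = (6/9)×0.6500 + (3/9)×0.9183 = 0.7394 bits

Information Gain = 0.9183 - 0.7394 = 0.1788 bits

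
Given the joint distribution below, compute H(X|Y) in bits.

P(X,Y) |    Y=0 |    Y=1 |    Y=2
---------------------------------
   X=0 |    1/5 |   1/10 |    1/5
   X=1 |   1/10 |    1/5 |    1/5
0.9510 bits

Using the chain rule: H(X|Y) = H(X,Y) - H(Y)

First, compute H(X,Y) = 2.5219 bits

Marginal P(Y) = (3/10, 3/10, 2/5)
H(Y) = 1.5710 bits

H(X|Y) = H(X,Y) - H(Y) = 2.5219 - 1.5710 = 0.9510 bits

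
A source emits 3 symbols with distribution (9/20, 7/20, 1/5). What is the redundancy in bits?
0.0721 bits

Redundancy measures how far a source is from maximum entropy:
R = H_max - H(X)

Maximum entropy for 3 symbols: H_max = log_2(3) = 1.5850 bits
Actual entropy: H(X) = 1.5129 bits
Redundancy: R = 1.5850 - 1.5129 = 0.0721 bits

This redundancy represents potential for compression: the source could be compressed by 0.0721 bits per symbol.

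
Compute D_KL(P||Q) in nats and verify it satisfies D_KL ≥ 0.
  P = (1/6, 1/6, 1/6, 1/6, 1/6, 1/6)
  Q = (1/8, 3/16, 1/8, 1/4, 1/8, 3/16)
0.0370 nats

KL divergence satisfies the Gibbs inequality: D_KL(P||Q) ≥ 0 for all distributions P, Q.

D_KL(P||Q) = Σ p(x) log(p(x)/q(x))
Term by term:
  x=0: 1/6 × log_e[(1/6)/(1/8)] = 0.0479
  x=1: 1/6 × log_e[(1/6)/(3/16)] = -0.0196
  x=2: 1/6 × log_e[(1/6)/(1/8)] = 0.0479
  x=3: 1/6 × log_e[(1/6)/(1/4)] = -0.0676
  x=4: 1/6 × log_e[(1/6)/(1/8)] = 0.0479
  x=5: 1/6 × log_e[(1/6)/(3/16)] = -0.0196
D_KL(P||Q) = 0.0370 nats

D_KL(P||Q) = 0.0370 ≥ 0 ✓

This non-negativity is a fundamental property: relative entropy cannot be negative because it measures how different Q is from P.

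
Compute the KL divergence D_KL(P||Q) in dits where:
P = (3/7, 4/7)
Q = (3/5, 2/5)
0.0259 dits

KL divergence: D_KL(P||Q) = Σ p(x) log(p(x)/q(x))

Computing term by term:
  x=0: 3/7 × log_10[(3/7)/(3/5)] = 3/7 × -0.1461 = -0.0626
  x=1: 4/7 × log_10[(4/7)/(2/5)] = 4/7 × 0.1549 = 0.0885

D_KL(P||Q) = 0.0259 dits

Note: KL divergence is always non-negative and equals 0 iff P = Q.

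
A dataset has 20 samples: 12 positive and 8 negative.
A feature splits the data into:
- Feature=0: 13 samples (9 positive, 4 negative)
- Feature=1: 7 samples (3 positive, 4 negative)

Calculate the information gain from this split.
0.0473 bits

Information Gain = H(Y) - H(Y|Feature)

Before split:
P(positive) = 12/20 = 0.6000
H(Y) = 0.9710 bits

After split:
Feature=0: H = 0.8905 bits (weight = 13/20)
Feature=1: H = 0.9852 bits (weight = 7/20)
H(Y|Feature) = (13/20)×0.8905 + (7/20)×0.9852 = 0.9236 bits

Information Gain = 0.9710 - 0.9236 = 0.0473 bits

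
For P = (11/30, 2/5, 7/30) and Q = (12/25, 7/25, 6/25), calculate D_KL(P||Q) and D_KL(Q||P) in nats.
D_KL(P||Q) = 0.0373, D_KL(Q||P) = 0.0362

KL divergence is not symmetric: D_KL(P||Q) ≠ D_KL(Q||P) in general.

D_KL(P||Q) = 0.0373 nats
D_KL(Q||P) = 0.0362 nats

No, they are not equal!

This asymmetry is why KL divergence is not a true distance metric.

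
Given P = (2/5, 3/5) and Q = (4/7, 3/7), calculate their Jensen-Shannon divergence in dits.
0.0064 dits

Jensen-Shannon divergence is:
JSD(P||Q) = 0.5 × D_KL(P||M) + 0.5 × D_KL(Q||M)
where M = 0.5 × (P + Q) is the mixture distribution.

M = 0.5 × (2/5, 3/5) + 0.5 × (4/7, 3/7) = (17/35, 18/35)

D_KL(P||M) = 0.0064 dits
D_KL(Q||M) = 0.0064 dits

JSD(P||Q) = 0.5 × 0.0064 + 0.5 × 0.0064 = 0.0064 dits

Unlike KL divergence, JSD is symmetric and bounded: 0 ≤ JSD ≤ log(2).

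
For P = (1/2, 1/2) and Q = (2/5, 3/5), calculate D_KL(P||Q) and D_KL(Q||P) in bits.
D_KL(P||Q) = 0.0294, D_KL(Q||P) = 0.0290

KL divergence is not symmetric: D_KL(P||Q) ≠ D_KL(Q||P) in general.

D_KL(P||Q) = 0.0294 bits
D_KL(Q||P) = 0.0290 bits

No, they are not equal!

This asymmetry is why KL divergence is not a true distance metric.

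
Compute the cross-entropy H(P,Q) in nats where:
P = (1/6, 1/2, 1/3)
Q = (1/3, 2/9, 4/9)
1.2055 nats

Cross-entropy: H(P,Q) = -Σ p(x) log q(x)

Alternatively: H(P,Q) = H(P) + D_KL(P||Q)
H(P) = 1.0114 nats
D_KL(P||Q) = 0.1940 nats

H(P,Q) = 1.0114 + 0.1940 = 1.2055 nats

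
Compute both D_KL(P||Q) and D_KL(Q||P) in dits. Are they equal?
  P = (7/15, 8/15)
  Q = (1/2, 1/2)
D_KL(P||Q) = 0.0010, D_KL(Q||P) = 0.0010

KL divergence is not symmetric: D_KL(P||Q) ≠ D_KL(Q||P) in general.

D_KL(P||Q) = 0.0010 dits
D_KL(Q||P) = 0.0010 dits

In this case they happen to be equal (to 4 decimal places).

This asymmetry is why KL divergence is not a true distance metric.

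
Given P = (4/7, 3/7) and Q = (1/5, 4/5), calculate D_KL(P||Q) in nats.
0.3324 nats

KL divergence: D_KL(P||Q) = Σ p(x) log(p(x)/q(x))

Computing term by term:
  x=0: 4/7 × log_e[(4/7)/(1/5)] = 4/7 × 1.0498 = 0.5999
  x=1: 3/7 × log_e[(3/7)/(4/5)] = 3/7 × -0.6242 = -0.2675

D_KL(P||Q) = 0.3324 nats

Note: KL divergence is always non-negative and equals 0 iff P = Q.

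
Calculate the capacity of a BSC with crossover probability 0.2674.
0.1623 bits

For a binary symmetric channel (BSC) with error probability p:
Capacity C = 1 - H(p) bits per symbol

where H(p) = -p log₂(p) - (1-p) log₂(1-p) is the binary entropy function.

H(0.2674) = 0.8377 bits
C = 1 - 0.8377 = 0.1623 bits per symbol

This means we can reliably transmit up to 0.1623 bits of information per channel use.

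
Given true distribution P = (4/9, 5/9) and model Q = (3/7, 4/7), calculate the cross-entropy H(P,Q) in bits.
0.9918 bits

Cross-entropy: H(P,Q) = -Σ p(x) log q(x)

Alternatively: H(P,Q) = H(P) + D_KL(P||Q)
H(P) = 0.9911 bits
D_KL(P||Q) = 0.0007 bits

H(P,Q) = 0.9911 + 0.0007 = 0.9918 bits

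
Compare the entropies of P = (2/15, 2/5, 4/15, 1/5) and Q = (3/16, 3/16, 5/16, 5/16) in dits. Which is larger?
Q

Computing entropies in dits:
H(P) = 0.5687
H(Q) = 0.5883

Distribution Q has higher entropy.

Intuition: The distribution closer to uniform (more spread out) has higher entropy.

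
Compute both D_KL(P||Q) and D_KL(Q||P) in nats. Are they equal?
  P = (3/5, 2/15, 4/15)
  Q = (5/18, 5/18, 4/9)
D_KL(P||Q) = 0.2280, D_KL(Q||P) = 0.2170

KL divergence is not symmetric: D_KL(P||Q) ≠ D_KL(Q||P) in general.

D_KL(P||Q) = 0.2280 nats
D_KL(Q||P) = 0.2170 nats

No, they are not equal!

This asymmetry is why KL divergence is not a true distance metric.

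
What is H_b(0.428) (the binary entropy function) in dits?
0.2965 dits

The binary entropy function is:
H(p) = -p log(p) - (1-p) log(1-p)

H(0.428) = -0.428 × log_10(0.428) - 0.572 × log_10(0.572)
H(0.428) = 0.2965 dits

Note: Binary entropy is maximized at p=0.5 (H=1 bit) and minimized at p=0 or p=1 (H=0).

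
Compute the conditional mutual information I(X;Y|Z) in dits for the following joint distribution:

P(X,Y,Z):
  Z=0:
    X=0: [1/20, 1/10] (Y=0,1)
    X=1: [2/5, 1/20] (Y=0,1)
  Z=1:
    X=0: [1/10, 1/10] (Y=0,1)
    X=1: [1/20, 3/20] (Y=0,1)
0.0428 dits

Conditional mutual information: I(X;Y|Z) = H(X|Z) + H(Y|Z) - H(X,Y|Z)

H(Z) = 0.2923
H(X,Z) = 0.5592 → H(X|Z) = 0.2669
H(Y,Z) = 0.5537 → H(Y|Z) = 0.2615
H(X,Y,Z) = 0.7779 → H(X,Y|Z) = 0.4856

I(X;Y|Z) = 0.2669 + 0.2615 - 0.4856 = 0.0428 dits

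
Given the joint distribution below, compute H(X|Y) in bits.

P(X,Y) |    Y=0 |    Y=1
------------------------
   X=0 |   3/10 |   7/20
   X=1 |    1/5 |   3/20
0.9261 bits

Using the chain rule: H(X|Y) = H(X,Y) - H(Y)

First, compute H(X,Y) = 1.9261 bits

Marginal P(Y) = (1/2, 1/2)
H(Y) = 1.0000 bits

H(X|Y) = H(X,Y) - H(Y) = 1.9261 - 1.0000 = 0.9261 bits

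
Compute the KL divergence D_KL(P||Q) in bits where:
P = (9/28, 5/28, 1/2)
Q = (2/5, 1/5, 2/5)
0.0304 bits

KL divergence: D_KL(P||Q) = Σ p(x) log(p(x)/q(x))

Computing term by term:
  x=0: 9/28 × log_2[(9/28)/(2/5)] = 9/28 × -0.3155 = -0.1014
  x=1: 5/28 × log_2[(5/28)/(1/5)] = 5/28 × -0.1635 = -0.0292
  x=2: 1/2 × log_2[(1/2)/(2/5)] = 1/2 × 0.3219 = 0.1610

D_KL(P||Q) = 0.0304 bits

Note: KL divergence is always non-negative and equals 0 iff P = Q.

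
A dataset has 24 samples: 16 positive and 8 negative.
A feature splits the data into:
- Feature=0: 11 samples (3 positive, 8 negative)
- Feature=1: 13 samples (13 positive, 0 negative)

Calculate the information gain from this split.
0.5308 bits

Information Gain = H(Y) - H(Y|Feature)

Before split:
P(positive) = 16/24 = 0.6667
H(Y) = 0.9183 bits

After split:
Feature=0: H = 0.8454 bits (weight = 11/24)
Feature=1: H = 0.0000 bits (weight = 13/24)
H(Y|Feature) = (11/24)×0.8454 + (13/24)×0.0000 = 0.3875 bits

Information Gain = 0.9183 - 0.3875 = 0.5308 bits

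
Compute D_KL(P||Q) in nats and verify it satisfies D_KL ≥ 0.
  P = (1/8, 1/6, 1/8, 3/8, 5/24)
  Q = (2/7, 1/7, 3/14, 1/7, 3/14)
0.2110 nats

KL divergence satisfies the Gibbs inequality: D_KL(P||Q) ≥ 0 for all distributions P, Q.

D_KL(P||Q) = Σ p(x) log(p(x)/q(x))
Term by term:
  x=0: 1/8 × log_e[(1/8)/(2/7)] = -0.1033
  x=1: 1/6 × log_e[(1/6)/(1/7)] = 0.0257
  x=2: 1/8 × log_e[(1/8)/(3/14)] = -0.0674
  x=3: 3/8 × log_e[(3/8)/(1/7)] = 0.3619
  x=4: 5/24 × log_e[(5/24)/(3/14)] = -0.0059
D_KL(P||Q) = 0.2110 nats

D_KL(P||Q) = 0.2110 ≥ 0 ✓

This non-negativity is a fundamental property: relative entropy cannot be negative because it measures how different Q is from P.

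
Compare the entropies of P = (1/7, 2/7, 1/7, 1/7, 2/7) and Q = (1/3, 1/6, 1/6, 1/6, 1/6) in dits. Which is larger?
Q

Computing entropies in dits:
H(P) = 0.6731
H(Q) = 0.6778

Distribution Q has higher entropy.

Intuition: The distribution closer to uniform (more spread out) has higher entropy.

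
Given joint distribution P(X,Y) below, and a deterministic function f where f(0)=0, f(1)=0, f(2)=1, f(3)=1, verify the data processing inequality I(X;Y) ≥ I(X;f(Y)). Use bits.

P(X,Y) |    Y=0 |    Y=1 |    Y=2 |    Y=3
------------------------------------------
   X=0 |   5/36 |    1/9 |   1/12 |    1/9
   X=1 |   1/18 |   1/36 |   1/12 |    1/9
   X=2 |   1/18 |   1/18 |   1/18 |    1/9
I(X;Y) = 0.0444, I(X;f(Y)) = 0.0371, inequality holds: 0.0444 ≥ 0.0371

Data Processing Inequality: For any Markov chain X → Y → Z, we have I(X;Y) ≥ I(X;Z).

Here Z = f(Y) is a deterministic function of Y, forming X → Y → Z.

Original I(X;Y) = 0.0444 bits

After applying f:
P(X,Z) where Z=f(Y):
- P(X,Z=0) = P(X,Y=0) + P(X,Y=1)
- P(X,Z=1) = P(X,Y=2) + P(X,Y=3)

I(X;Z) = I(X;f(Y)) = 0.0371 bits

Verification: 0.0444 ≥ 0.0371 ✓

Information cannot be created by processing; the function f can only lose information about X.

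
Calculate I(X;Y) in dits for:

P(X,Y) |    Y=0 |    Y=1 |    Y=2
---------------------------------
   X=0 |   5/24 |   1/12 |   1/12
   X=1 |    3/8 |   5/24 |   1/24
0.0119 dits

Mutual information: I(X;Y) = H(X) + H(Y) - H(X,Y)

Marginals:
P(X) = (3/8, 5/8), H(X) = 0.2873 dits
P(Y) = (7/12, 7/24, 1/8), H(Y) = 0.4055 dits

Joint entropy: H(X,Y) = 0.6810 dits

I(X;Y) = 0.2873 + 0.4055 - 0.6810 = 0.0119 dits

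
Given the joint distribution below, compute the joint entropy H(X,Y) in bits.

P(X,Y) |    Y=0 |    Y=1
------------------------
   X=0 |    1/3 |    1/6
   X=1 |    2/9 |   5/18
1.9547 bits

Joint entropy is H(X,Y) = -Σ_{x,y} p(x,y) log p(x,y).

Summing over all non-zero entries:
H(X,Y) = -[1/3·log_2(1/3) + 1/6·log_2(1/6) + 2/9·log_2(2/9) + 5/18·log_2(5/18)]
H(X,Y) = 1.9547 bits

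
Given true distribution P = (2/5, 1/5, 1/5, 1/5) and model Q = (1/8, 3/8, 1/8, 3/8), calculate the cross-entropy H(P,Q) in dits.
0.7122 dits

Cross-entropy: H(P,Q) = -Σ p(x) log q(x)

Alternatively: H(P,Q) = H(P) + D_KL(P||Q)
H(P) = 0.5786 dits
D_KL(P||Q) = 0.1337 dits

H(P,Q) = 0.5786 + 0.1337 = 0.7122 dits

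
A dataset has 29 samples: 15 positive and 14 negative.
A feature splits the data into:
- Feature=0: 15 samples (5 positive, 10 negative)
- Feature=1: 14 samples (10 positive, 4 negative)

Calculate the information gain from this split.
0.1075 bits

Information Gain = H(Y) - H(Y|Feature)

Before split:
P(positive) = 15/29 = 0.5172
H(Y) = 0.9991 bits

After split:
Feature=0: H = 0.9183 bits (weight = 15/29)
Feature=1: H = 0.8631 bits (weight = 14/29)
H(Y|Feature) = (15/29)×0.9183 + (14/29)×0.8631 = 0.8917 bits

Information Gain = 0.9991 - 0.8917 = 0.1075 bits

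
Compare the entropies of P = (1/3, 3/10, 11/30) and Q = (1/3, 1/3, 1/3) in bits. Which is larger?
Q

Computing entropies in bits:
H(P) = 1.5801
H(Q) = 1.5850

Distribution Q has higher entropy.

Intuition: The distribution closer to uniform (more spread out) has higher entropy.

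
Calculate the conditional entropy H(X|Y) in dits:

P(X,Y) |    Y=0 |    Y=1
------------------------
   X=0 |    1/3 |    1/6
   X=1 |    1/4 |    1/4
0.2948 dits

Using the chain rule: H(X|Y) = H(X,Y) - H(Y)

First, compute H(X,Y) = 0.5898 dits

Marginal P(Y) = (7/12, 5/12)
H(Y) = 0.2950 dits

H(X|Y) = H(X,Y) - H(Y) = 0.5898 - 0.2950 = 0.2948 dits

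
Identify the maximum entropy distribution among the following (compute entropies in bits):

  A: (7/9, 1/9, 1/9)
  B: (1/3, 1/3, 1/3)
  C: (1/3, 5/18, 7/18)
B

For a discrete distribution over n outcomes, entropy is maximized by the uniform distribution.

Computing entropies:
H(A) = 0.9864 bits
H(B) = 1.5850 bits
H(C) = 1.5715 bits

The uniform distribution (where all probabilities equal 1/3) achieves the maximum entropy of log_2(3) = 1.5850 bits.

Distribution B has the highest entropy.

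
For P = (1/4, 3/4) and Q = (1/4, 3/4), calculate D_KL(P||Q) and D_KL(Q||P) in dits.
D_KL(P||Q) = 0.0000, D_KL(Q||P) = 0.0000

KL divergence is not symmetric: D_KL(P||Q) ≠ D_KL(Q||P) in general.

D_KL(P||Q) = 0.0000 dits
D_KL(Q||P) = 0.0000 dits

In this case they happen to be equal (to 4 decimal places).

This asymmetry is why KL divergence is not a true distance metric.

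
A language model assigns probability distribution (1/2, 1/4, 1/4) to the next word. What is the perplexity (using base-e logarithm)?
2.8284

Perplexity is e^H (or exp(H) for natural log).

First, H = -Σ p log p = 1.0397 nats
Perplexity = e^1.0397 = 2.8284

Interpretation: The model's uncertainty is equivalent to choosing uniformly among 2.8 options.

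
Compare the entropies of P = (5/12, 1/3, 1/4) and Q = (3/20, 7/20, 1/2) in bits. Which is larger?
P

Computing entropies in bits:
H(P) = 1.5546
H(Q) = 1.4406

Distribution P has higher entropy.

Intuition: The distribution closer to uniform (more spread out) has higher entropy.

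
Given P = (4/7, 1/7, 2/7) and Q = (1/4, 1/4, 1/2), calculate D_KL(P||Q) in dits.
0.1010 dits

KL divergence: D_KL(P||Q) = Σ p(x) log(p(x)/q(x))

Computing term by term:
  x=0: 4/7 × log_10[(4/7)/(1/4)] = 4/7 × 0.3590 = 0.2052
  x=1: 1/7 × log_10[(1/7)/(1/4)] = 1/7 × -0.2430 = -0.0347
  x=2: 2/7 × log_10[(2/7)/(1/2)] = 2/7 × -0.2430 = -0.0694

D_KL(P||Q) = 0.1010 dits

Note: KL divergence is always non-negative and equals 0 iff P = Q.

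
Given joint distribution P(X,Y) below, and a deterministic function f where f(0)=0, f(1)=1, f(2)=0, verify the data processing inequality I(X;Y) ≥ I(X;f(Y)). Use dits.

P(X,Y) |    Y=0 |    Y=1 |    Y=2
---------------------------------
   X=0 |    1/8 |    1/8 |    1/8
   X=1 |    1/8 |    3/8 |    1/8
I(X;Y) = 0.0147, I(X;f(Y)) = 0.0147, inequality holds: 0.0147 ≥ 0.0147

Data Processing Inequality: For any Markov chain X → Y → Z, we have I(X;Y) ≥ I(X;Z).

Here Z = f(Y) is a deterministic function of Y, forming X → Y → Z.

Original I(X;Y) = 0.0147 dits

After applying f:
P(X,Z) where Z=f(Y):
- P(X,Z=0) = P(X,Y=0) + P(X,Y=2)
- P(X,Z=1) = P(X,Y=1)

I(X;Z) = I(X;f(Y)) = 0.0147 dits

Verification: 0.0147 ≥ 0.0147 ✓

Information cannot be created by processing; the function f can only lose information about X.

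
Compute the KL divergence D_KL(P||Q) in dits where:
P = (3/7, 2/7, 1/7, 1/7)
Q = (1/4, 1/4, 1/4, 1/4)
0.0475 dits

KL divergence: D_KL(P||Q) = Σ p(x) log(p(x)/q(x))

Computing term by term:
  x=0: 3/7 × log_10[(3/7)/(1/4)] = 3/7 × 0.2341 = 0.1003
  x=1: 2/7 × log_10[(2/7)/(1/4)] = 2/7 × 0.0580 = 0.0166
  x=2: 1/7 × log_10[(1/7)/(1/4)] = 1/7 × -0.2430 = -0.0347
  x=3: 1/7 × log_10[(1/7)/(1/4)] = 1/7 × -0.2430 = -0.0347

D_KL(P||Q) = 0.0475 dits

Note: KL divergence is always non-negative and equals 0 iff P = Q.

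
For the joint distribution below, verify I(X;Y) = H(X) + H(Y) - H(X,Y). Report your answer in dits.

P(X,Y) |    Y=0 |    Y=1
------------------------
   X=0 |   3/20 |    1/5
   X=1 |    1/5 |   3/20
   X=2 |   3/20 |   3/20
I(X;Y) = 0.0031 dits

Mutual information has multiple equivalent forms:
- I(X;Y) = H(X) - H(X|Y)
- I(X;Y) = H(Y) - H(Y|X)
- I(X;Y) = H(X) + H(Y) - H(X,Y)

Computing all quantities:
H(X) = 0.4760, H(Y) = 0.3010, H(X,Y) = 0.7739
H(X|Y) = 0.4729, H(Y|X) = 0.2979

Verification:
H(X) - H(X|Y) = 0.4760 - 0.4729 = 0.0031
H(Y) - H(Y|X) = 0.3010 - 0.2979 = 0.0031
H(X) + H(Y) - H(X,Y) = 0.4760 + 0.3010 - 0.7739 = 0.0031

All forms give I(X;Y) = 0.0031 dits. ✓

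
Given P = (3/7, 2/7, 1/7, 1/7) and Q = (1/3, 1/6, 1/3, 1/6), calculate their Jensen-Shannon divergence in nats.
0.0310 nats

Jensen-Shannon divergence is:
JSD(P||Q) = 0.5 × D_KL(P||M) + 0.5 × D_KL(Q||M)
where M = 0.5 × (P + Q) is the mixture distribution.

M = 0.5 × (3/7, 2/7, 1/7, 1/7) + 0.5 × (1/3, 1/6, 1/3, 1/6) = (8/21, 0.22619, 5/21, 0.154762)

D_KL(P||M) = 0.0328 nats
D_KL(Q||M) = 0.0291 nats

JSD(P||Q) = 0.5 × 0.0328 + 0.5 × 0.0291 = 0.0310 nats

Unlike KL divergence, JSD is symmetric and bounded: 0 ≤ JSD ≤ log(2).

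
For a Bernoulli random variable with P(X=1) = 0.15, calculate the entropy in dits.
0.1836 dits

The binary entropy function is:
H(p) = -p log(p) - (1-p) log(1-p)

H(0.15) = -0.15 × log_10(0.15) - 0.85 × log_10(0.85)
H(0.15) = 0.1836 dits

Note: Binary entropy is maximized at p=0.5 (H=1 bit) and minimized at p=0 or p=1 (H=0).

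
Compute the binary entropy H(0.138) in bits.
0.5790 bits

The binary entropy function is:
H(p) = -p log(p) - (1-p) log(1-p)

H(0.138) = -0.138 × log_2(0.138) - 0.862 × log_2(0.862)
H(0.138) = 0.5790 bits

Note: Binary entropy is maximized at p=0.5 (H=1 bit) and minimized at p=0 or p=1 (H=0).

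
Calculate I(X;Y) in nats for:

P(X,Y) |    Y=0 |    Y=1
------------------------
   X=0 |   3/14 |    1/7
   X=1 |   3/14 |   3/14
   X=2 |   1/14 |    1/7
0.0193 nats

Mutual information: I(X;Y) = H(X) + H(Y) - H(X,Y)

Marginals:
P(X) = (5/14, 3/7, 3/14), H(X) = 1.0609 nats
P(Y) = (1/2, 1/2), H(Y) = 0.6931 nats

Joint entropy: H(X,Y) = 1.7348 nats

I(X;Y) = 1.0609 + 0.6931 - 1.7348 = 0.0193 nats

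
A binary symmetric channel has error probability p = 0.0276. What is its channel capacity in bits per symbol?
0.8178 bits

For a binary symmetric channel (BSC) with error probability p:
Capacity C = 1 - H(p) bits per symbol

where H(p) = -p log₂(p) - (1-p) log₂(1-p) is the binary entropy function.

H(0.0276) = 0.1822 bits
C = 1 - 0.1822 = 0.8178 bits per symbol

This means we can reliably transmit up to 0.8178 bits of information per channel use.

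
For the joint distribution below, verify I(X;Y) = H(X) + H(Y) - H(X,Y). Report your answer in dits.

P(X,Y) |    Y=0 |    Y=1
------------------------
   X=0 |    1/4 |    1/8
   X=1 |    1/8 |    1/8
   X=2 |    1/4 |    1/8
I(X;Y) = 0.0047 dits

Mutual information has multiple equivalent forms:
- I(X;Y) = H(X) - H(X|Y)
- I(X;Y) = H(Y) - H(Y|X)
- I(X;Y) = H(X) + H(Y) - H(X,Y)

Computing all quantities:
H(X) = 0.4700, H(Y) = 0.2873, H(X,Y) = 0.7526
H(X|Y) = 0.4653, H(Y|X) = 0.2826

Verification:
H(X) - H(X|Y) = 0.4700 - 0.4653 = 0.0047
H(Y) - H(Y|X) = 0.2873 - 0.2826 = 0.0047
H(X) + H(Y) - H(X,Y) = 0.4700 + 0.2873 - 0.7526 = 0.0047

All forms give I(X;Y) = 0.0047 dits. ✓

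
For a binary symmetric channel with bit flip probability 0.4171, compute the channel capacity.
0.0199 bits

For a binary symmetric channel (BSC) with error probability p:
Capacity C = 1 - H(p) bits per symbol

where H(p) = -p log₂(p) - (1-p) log₂(1-p) is the binary entropy function.

H(0.4171) = 0.9801 bits
C = 1 - 0.9801 = 0.0199 bits per symbol

This means we can reliably transmit up to 0.0199 bits of information per channel use.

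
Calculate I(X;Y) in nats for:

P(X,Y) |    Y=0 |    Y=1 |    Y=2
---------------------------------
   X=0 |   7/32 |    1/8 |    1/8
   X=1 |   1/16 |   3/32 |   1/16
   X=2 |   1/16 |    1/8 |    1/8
0.0348 nats

Mutual information: I(X;Y) = H(X) + H(Y) - H(X,Y)

Marginals:
P(X) = (15/32, 7/32, 5/16), H(X) = 1.0511 nats
P(Y) = (11/32, 11/32, 5/16), H(Y) = 1.0976 nats

Joint entropy: H(X,Y) = 2.1140 nats

I(X;Y) = 1.0511 + 1.0976 - 2.1140 = 0.0348 nats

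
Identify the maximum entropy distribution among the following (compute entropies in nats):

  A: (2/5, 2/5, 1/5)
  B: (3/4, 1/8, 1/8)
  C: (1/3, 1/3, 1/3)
C

For a discrete distribution over n outcomes, entropy is maximized by the uniform distribution.

Computing entropies:
H(A) = 1.0549 nats
H(B) = 0.7356 nats
H(C) = 1.0986 nats

The uniform distribution (where all probabilities equal 1/3) achieves the maximum entropy of log_e(3) = 1.0986 nats.

Distribution C has the highest entropy.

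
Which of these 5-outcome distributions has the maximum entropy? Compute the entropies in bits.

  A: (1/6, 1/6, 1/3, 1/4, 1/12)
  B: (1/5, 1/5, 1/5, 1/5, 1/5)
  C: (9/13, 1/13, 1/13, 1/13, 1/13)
B

For a discrete distribution over n outcomes, entropy is maximized by the uniform distribution.

Computing entropies:
H(A) = 2.1887 bits
H(B) = 2.3219 bits
H(C) = 1.5059 bits

The uniform distribution (where all probabilities equal 1/5) achieves the maximum entropy of log_2(5) = 2.3219 bits.

Distribution B has the highest entropy.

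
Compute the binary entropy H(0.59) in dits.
0.2940 dits

The binary entropy function is:
H(p) = -p log(p) - (1-p) log(1-p)

H(0.59) = -0.59 × log_10(0.59) - 0.41 × log_10(0.41)
H(0.59) = 0.2940 dits

Note: Binary entropy is maximized at p=0.5 (H=1 bit) and minimized at p=0 or p=1 (H=0).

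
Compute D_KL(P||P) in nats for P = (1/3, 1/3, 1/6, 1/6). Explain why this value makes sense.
0.0000 nats

KL divergence satisfies the Gibbs inequality: D_KL(P||Q) ≥ 0 for all distributions P, Q.

D_KL(P||Q) = Σ p(x) log(p(x)/q(x))
Each term is p(x) × log_e(p(x)/p(x)) = p(x) × log_e(1) = 0, so the sum is 0.
D_KL(P||Q) = 0.0000 nats

When P = Q, the KL divergence is exactly 0, as there is no 'divergence' between identical distributions.

This non-negativity is a fundamental property: relative entropy cannot be negative because it measures how different Q is from P.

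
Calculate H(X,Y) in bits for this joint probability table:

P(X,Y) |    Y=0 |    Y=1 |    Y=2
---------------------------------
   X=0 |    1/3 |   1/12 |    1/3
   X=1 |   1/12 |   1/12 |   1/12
2.2516 bits

Joint entropy is H(X,Y) = -Σ_{x,y} p(x,y) log p(x,y).

Summing over all non-zero entries:
H(X,Y) = -[1/3·log_2(1/3) + 1/12·log_2(1/12) + 1/3·log_2(1/3) + 1/12·log_2(1/12) + 1/12·log_2(1/12) + 1/12·log_2(1/12)]
H(X,Y) = 2.2516 bits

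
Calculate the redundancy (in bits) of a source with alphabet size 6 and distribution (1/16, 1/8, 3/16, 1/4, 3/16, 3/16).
0.1015 bits

Redundancy measures how far a source is from maximum entropy:
R = H_max - H(X)

Maximum entropy for 6 symbols: H_max = log_2(6) = 2.5850 bits
Actual entropy: H(X) = 2.4835 bits
Redundancy: R = 2.5850 - 2.4835 = 0.1015 bits

This redundancy represents potential for compression: the source could be compressed by 0.1015 bits per symbol.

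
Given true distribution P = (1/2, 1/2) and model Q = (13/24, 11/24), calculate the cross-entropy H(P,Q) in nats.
0.6966 nats

Cross-entropy: H(P,Q) = -Σ p(x) log q(x)

Alternatively: H(P,Q) = H(P) + D_KL(P||Q)
H(P) = 0.6931 nats
D_KL(P||Q) = 0.0035 nats

H(P,Q) = 0.6931 + 0.0035 = 0.6966 nats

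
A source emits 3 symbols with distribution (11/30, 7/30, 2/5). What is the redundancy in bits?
0.0356 bits

Redundancy measures how far a source is from maximum entropy:
R = H_max - H(X)

Maximum entropy for 3 symbols: H_max = log_2(3) = 1.5850 bits
Actual entropy: H(X) = 1.5494 bits
Redundancy: R = 1.5850 - 1.5494 = 0.0356 bits

This redundancy represents potential for compression: the source could be compressed by 0.0356 bits per symbol.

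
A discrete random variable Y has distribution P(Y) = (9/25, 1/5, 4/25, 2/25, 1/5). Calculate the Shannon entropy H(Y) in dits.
0.6544 dits

Shannon entropy is H(X) = -Σ p(x) log p(x).

For P = (9/25, 1/5, 4/25, 2/25, 1/5):
H = -9/25 × log_10(9/25) -1/5 × log_10(1/5) -4/25 × log_10(4/25) -2/25 × log_10(2/25) -1/5 × log_10(1/5)
H = 0.6544 dits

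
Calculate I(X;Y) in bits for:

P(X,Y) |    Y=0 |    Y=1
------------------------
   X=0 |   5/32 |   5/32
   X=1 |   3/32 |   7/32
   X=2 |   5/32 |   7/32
0.0191 bits

Mutual information: I(X;Y) = H(X) + H(Y) - H(X,Y)

Marginals:
P(X) = (5/16, 5/16, 3/8), H(X) = 1.5794 bits
P(Y) = (13/32, 19/32), H(Y) = 0.9745 bits

Joint entropy: H(X,Y) = 2.5348 bits

I(X;Y) = 1.5794 + 0.9745 - 2.5348 = 0.0191 bits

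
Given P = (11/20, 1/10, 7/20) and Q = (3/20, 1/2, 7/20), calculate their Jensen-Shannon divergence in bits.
0.1926 bits

Jensen-Shannon divergence is:
JSD(P||Q) = 0.5 × D_KL(P||M) + 0.5 × D_KL(Q||M)
where M = 0.5 × (P + Q) is the mixture distribution.

M = 0.5 × (11/20, 1/10, 7/20) + 0.5 × (3/20, 1/2, 7/20) = (7/20, 3/10, 7/20)

D_KL(P||M) = 0.2001 bits
D_KL(Q||M) = 0.1851 bits

JSD(P||Q) = 0.5 × 0.2001 + 0.5 × 0.1851 = 0.1926 bits

Unlike KL divergence, JSD is symmetric and bounded: 0 ≤ JSD ≤ log(2).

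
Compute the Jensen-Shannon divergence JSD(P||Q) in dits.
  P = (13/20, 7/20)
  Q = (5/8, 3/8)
0.0001 dits

Jensen-Shannon divergence is:
JSD(P||Q) = 0.5 × D_KL(P||M) + 0.5 × D_KL(Q||M)
where M = 0.5 × (P + Q) is the mixture distribution.

M = 0.5 × (13/20, 7/20) + 0.5 × (5/8, 3/8) = (0.6375, 0.3625)

D_KL(P||M) = 0.0001 dits
D_KL(Q||M) = 0.0001 dits

JSD(P||Q) = 0.5 × 0.0001 + 0.5 × 0.0001 = 0.0001 dits

Unlike KL divergence, JSD is symmetric and bounded: 0 ≤ JSD ≤ log(2).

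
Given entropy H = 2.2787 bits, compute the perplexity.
4.8524

Perplexity is 2^H (or exp(H) for natural log).

H = 2.2787 bits
Perplexity = 2^2.2787 = 4.8524

Interpretation: The model's uncertainty is equivalent to choosing uniformly among 4.9 options.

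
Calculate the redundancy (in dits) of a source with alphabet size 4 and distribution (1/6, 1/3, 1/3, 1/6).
0.0246 dits

Redundancy measures how far a source is from maximum entropy:
R = H_max - H(X)

Maximum entropy for 4 symbols: H_max = log_10(4) = 0.6021 dits
Actual entropy: H(X) = 0.5775 dits
Redundancy: R = 0.6021 - 0.5775 = 0.0246 dits

This redundancy represents potential for compression: the source could be compressed by 0.0246 dits per symbol.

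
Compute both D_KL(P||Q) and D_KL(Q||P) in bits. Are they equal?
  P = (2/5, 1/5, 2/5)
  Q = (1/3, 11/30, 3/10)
D_KL(P||Q) = 0.0963, D_KL(Q||P) = 0.1084

KL divergence is not symmetric: D_KL(P||Q) ≠ D_KL(Q||P) in general.

D_KL(P||Q) = 0.0963 bits
D_KL(Q||P) = 0.1084 bits

No, they are not equal!

This asymmetry is why KL divergence is not a true distance metric.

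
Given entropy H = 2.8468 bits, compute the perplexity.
7.1940

Perplexity is 2^H (or exp(H) for natural log).

H = 2.8468 bits
Perplexity = 2^2.8468 = 7.1940

Interpretation: The model's uncertainty is equivalent to choosing uniformly among 7.2 options.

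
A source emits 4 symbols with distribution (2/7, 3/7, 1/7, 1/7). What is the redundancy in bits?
0.1576 bits

Redundancy measures how far a source is from maximum entropy:
R = H_max - H(X)

Maximum entropy for 4 symbols: H_max = log_2(4) = 2.0000 bits
Actual entropy: H(X) = 1.8424 bits
Redundancy: R = 2.0000 - 1.8424 = 0.1576 bits

This redundancy represents potential for compression: the source could be compressed by 0.1576 bits per symbol.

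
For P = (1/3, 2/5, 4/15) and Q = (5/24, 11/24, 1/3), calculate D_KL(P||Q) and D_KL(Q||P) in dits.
D_KL(P||Q) = 0.0185, D_KL(Q||P) = 0.0169

KL divergence is not symmetric: D_KL(P||Q) ≠ D_KL(Q||P) in general.

D_KL(P||Q) = 0.0185 dits
D_KL(Q||P) = 0.0169 dits

No, they are not equal!

This asymmetry is why KL divergence is not a true distance metric.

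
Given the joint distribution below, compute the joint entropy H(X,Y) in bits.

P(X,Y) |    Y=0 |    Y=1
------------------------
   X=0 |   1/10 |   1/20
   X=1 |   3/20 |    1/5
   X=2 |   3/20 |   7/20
2.3639 bits

Joint entropy is H(X,Y) = -Σ_{x,y} p(x,y) log p(x,y).

Summing over all non-zero entries:
H(X,Y) = -[1/10·log_2(1/10) + 1/20·log_2(1/20) + 3/20·log_2(3/20) + 1/5·log_2(1/5) + 3/20·log_2(3/20) + 7/20·log_2(7/20)]
H(X,Y) = 2.3639 bits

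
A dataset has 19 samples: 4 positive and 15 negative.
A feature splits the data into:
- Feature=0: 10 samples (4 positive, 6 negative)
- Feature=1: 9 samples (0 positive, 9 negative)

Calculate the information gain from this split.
0.2315 bits

Information Gain = H(Y) - H(Y|Feature)

Before split:
P(positive) = 4/19 = 0.2105
H(Y) = 0.7425 bits

After split:
Feature=0: H = 0.9710 bits (weight = 10/19)
Feature=1: H = 0.0000 bits (weight = 9/19)
H(Y|Feature) = (10/19)×0.9710 + (9/19)×0.0000 = 0.5110 bits

Information Gain = 0.7425 - 0.5110 = 0.2315 bits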